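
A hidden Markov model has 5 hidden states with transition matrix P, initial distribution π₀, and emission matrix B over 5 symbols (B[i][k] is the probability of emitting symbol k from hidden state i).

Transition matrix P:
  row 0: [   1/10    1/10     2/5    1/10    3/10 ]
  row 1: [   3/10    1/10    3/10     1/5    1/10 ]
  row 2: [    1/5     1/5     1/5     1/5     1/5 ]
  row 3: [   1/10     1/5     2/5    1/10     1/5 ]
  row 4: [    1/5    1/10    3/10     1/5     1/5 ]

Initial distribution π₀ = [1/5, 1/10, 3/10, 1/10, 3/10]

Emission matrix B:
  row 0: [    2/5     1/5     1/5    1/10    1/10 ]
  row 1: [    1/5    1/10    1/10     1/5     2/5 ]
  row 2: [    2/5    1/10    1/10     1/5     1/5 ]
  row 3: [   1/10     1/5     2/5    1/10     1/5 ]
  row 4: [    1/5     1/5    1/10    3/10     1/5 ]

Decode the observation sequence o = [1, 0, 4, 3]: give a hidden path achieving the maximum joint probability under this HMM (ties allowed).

path = [4, 2, 1, 2]

t=0: δ = [4.000e-02, 1.000e-02, 3.000e-02, 2.000e-02, 6.000e-02]  (obs o_0=1)
t=1: δ = [4.800e-03, 1.200e-03, 7.200e-03, 1.200e-03, 2.400e-03]  ψ = [4, 2, 4, 4, 0]  (obs o_1=0)
t=2: δ = [1.440e-04, 5.760e-04, 3.840e-04, 2.880e-04, 2.880e-04]  ψ = [2, 2, 0, 2, 0]  (obs o_2=4)
t=3: δ = [1.728e-05, 1.536e-05, 3.456e-05, 1.152e-05, 2.304e-05]  ψ = [1, 2, 1, 1, 2]  (obs o_3=3)
backtrack: best end state = 2; path = [4, 2, 1, 2]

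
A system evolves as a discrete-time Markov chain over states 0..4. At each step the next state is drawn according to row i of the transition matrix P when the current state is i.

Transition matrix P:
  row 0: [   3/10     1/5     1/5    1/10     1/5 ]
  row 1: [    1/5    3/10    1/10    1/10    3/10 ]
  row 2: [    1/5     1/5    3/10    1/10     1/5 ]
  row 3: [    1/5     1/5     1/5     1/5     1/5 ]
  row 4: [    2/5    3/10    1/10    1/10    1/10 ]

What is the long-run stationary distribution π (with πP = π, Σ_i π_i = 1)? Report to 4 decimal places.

Balance equations π_j = Σ_i π_i·P[i][j]:
  π_0 = 3/10·π_0 + 1/5·π_1 + 1/5·π_2 + 1/5·π_3 + 2/5·π_4
  π_1 = 1/5·π_0 + 3/10·π_1 + 1/5·π_2 + 1/5·π_3 + 3/10·π_4
  π_2 = 1/5·π_0 + 1/10·π_1 + 3/10·π_2 + 1/5·π_3 + 1/10·π_4
  π_3 = 1/10·π_0 + 1/10·π_1 + 1/10·π_2 + 1/5·π_3 + 1/10·π_4
  normalize: π_0 + π_1 + π_2 + π_3 + π_4 = 1
Solving the linear system gives exactly π = [118/441, 12/49, 76/441, 1/9, 10/49].

π = [0.2676, 0.2449, 0.1723, 0.1111, 0.2041]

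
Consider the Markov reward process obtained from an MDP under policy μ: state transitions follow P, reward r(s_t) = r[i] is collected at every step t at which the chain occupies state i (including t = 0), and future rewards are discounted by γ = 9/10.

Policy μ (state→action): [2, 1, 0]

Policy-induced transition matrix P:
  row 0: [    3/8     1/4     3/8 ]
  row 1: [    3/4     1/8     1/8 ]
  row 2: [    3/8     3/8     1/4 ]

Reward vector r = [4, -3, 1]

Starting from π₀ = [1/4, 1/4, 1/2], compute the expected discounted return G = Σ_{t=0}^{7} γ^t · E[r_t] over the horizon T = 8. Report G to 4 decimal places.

t=0: π = [0.2500, 0.2500, 0.5000], E[r] = 0.7500, γ^t·E[r] = 0.750000, running G = 0.750000
t=1: π = [0.4688, 0.2813, 0.2500], E[r] = 1.2813, γ^t·E[r] = 1.153125, running G = 1.903125
t=2: π = [0.4805, 0.2461, 0.2734], E[r] = 1.4570, γ^t·E[r] = 1.180195, running G = 3.083320
t=3: π = [0.4673, 0.2534, 0.2793], E[r] = 1.3882, γ^t·E[r] = 1.011986, running G = 4.095306
t=4: π = [0.4700, 0.2532, 0.2767], E[r] = 1.3972, γ^t·E[r] = 0.916674, running G = 5.011980
t=5: π = [0.4700, 0.2529, 0.2771], E[r] = 1.3981, γ^t·E[r] = 0.825588, running G = 5.837568
t=6: π = [0.4699, 0.2530, 0.2771], E[r] = 1.3975, γ^t·E[r] = 0.742675, running G = 6.580242
t=7: π = [0.4699, 0.2530, 0.2771], E[r] = 1.3976, γ^t·E[r] = 0.668465, running G = 7.248707

G = 7.2487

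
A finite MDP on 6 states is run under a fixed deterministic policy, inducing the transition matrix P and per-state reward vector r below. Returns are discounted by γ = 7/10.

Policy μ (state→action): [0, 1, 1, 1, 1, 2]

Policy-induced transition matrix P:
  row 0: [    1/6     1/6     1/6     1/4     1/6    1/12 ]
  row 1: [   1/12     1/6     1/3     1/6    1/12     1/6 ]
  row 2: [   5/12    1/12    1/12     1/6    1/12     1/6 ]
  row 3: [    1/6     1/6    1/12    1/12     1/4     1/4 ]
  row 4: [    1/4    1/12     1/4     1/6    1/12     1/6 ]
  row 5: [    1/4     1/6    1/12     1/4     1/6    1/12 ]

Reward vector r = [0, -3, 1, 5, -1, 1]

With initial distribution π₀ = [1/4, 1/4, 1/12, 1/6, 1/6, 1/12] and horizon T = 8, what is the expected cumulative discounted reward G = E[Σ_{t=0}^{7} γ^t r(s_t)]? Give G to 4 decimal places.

t=0: π = [0.2500, 0.2500, 0.0833, 0.1667, 0.1667, 0.0833], E[r] = 0.0833, γ^t·E[r] = 0.083333, running G = 0.083333
t=1: π = [0.1875, 0.1458, 0.1944, 0.1806, 0.1389, 0.1528], E[r] = 0.6736, γ^t·E[r] = 0.471528, running G = 0.554861
t=2: π = [0.2274, 0.1389, 0.1586, 0.1800, 0.1418, 0.1534], E[r] = 0.6534, γ^t·E[r] = 0.320145, running G = 0.875006
t=3: π = [0.2193, 0.1416, 0.1606, 0.1834, 0.1451, 0.1499], E[r] = 0.6576, γ^t·E[r] = 0.225557, running G = 1.100563
t=4: π = [0.2196, 0.1412, 0.1612, 0.1822, 0.1447, 0.1512], E[r] = 0.6549, γ^t·E[r] = 0.157242, running G = 1.257805
t=5: π = [0.2199, 0.1412, 0.1610, 0.1824, 0.1446, 0.1509], E[r] = 0.6558, γ^t·E[r] = 0.110220, running G = 1.368025
t=6: π = [0.2198, 0.1412, 0.1610, 0.1824, 0.1446, 0.1510], E[r] = 0.6556, γ^t·E[r] = 0.077134, running G = 1.445159
t=7: π = [0.2198, 0.1412, 0.1611, 0.1824, 0.1446, 0.1510], E[r] = 0.6556, γ^t·E[r] = 0.053995, running G = 1.499154

G = 1.4992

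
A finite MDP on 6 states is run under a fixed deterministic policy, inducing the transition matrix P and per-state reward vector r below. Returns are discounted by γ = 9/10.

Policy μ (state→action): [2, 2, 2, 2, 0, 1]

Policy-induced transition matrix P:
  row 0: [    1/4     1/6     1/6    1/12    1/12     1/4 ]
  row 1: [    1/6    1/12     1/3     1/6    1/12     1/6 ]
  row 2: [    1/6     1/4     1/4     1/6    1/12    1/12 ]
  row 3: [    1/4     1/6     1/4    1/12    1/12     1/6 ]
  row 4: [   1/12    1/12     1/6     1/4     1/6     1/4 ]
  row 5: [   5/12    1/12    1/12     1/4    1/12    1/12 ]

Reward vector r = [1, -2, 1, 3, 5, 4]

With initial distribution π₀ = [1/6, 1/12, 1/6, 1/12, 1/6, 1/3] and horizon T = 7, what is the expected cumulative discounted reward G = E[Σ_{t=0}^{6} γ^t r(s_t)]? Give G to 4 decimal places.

t=0: π = [0.1667, 0.0833, 0.1667, 0.0833, 0.1667, 0.3333], E[r] = 2.5833, γ^t·E[r] = 2.583333, running G = 2.583333
t=1: π = [0.2569, 0.1319, 0.1736, 0.1875, 0.0972, 0.1528], E[r] = 1.8264, γ^t·E[r] = 1.643750, running G = 4.227083
t=2: π = [0.2338, 0.1493, 0.2060, 0.1505, 0.0914, 0.1690], E[r] = 1.7257, γ^t·E[r] = 1.397813, running G = 5.624896
t=3: π = [0.2333, 0.1497, 0.2072, 0.1563, 0.0910, 0.1625], E[r] = 1.7150, γ^t·E[r] = 1.250227, running G = 6.875122
t=4: π = [0.2322, 0.1503, 0.2084, 0.1553, 0.0909, 0.1629], E[r] = 1.7119, γ^t·E[r] = 1.123195, running G = 7.998317
t=5: π = [0.2321, 0.1504, 0.2085, 0.1555, 0.0909, 0.1627], E[r] = 1.7116, γ^t·E[r] = 1.010677, running G = 9.008994
t=6: π = [0.2321, 0.1504, 0.2085, 0.1555, 0.0909, 0.1627], E[r] = 1.7115, γ^t·E[r] = 0.909544, running G = 9.918537

G = 9.9185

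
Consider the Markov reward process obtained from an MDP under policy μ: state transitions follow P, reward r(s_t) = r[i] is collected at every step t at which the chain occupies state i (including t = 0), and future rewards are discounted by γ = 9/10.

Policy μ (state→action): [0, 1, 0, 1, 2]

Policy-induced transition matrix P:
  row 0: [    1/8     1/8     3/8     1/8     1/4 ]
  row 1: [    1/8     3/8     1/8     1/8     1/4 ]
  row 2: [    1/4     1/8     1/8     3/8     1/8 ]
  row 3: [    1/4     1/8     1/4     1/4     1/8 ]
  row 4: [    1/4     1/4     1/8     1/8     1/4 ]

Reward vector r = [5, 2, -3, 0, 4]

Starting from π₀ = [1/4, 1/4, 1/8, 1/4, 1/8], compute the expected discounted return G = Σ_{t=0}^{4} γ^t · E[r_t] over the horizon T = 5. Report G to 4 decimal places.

G = 6.7515

t=0: π = [0.2500, 0.2500, 0.1250, 0.2500, 0.1250], E[r] = 1.8750, γ^t·E[r] = 1.875000, running G = 1.875000
t=1: π = [0.1875, 0.2031, 0.2188, 0.1875, 0.2031], E[r] = 1.5000, γ^t·E[r] = 1.350000, running G = 3.225000
t=2: π = [0.2012, 0.2012, 0.1953, 0.2031, 0.1992], E[r] = 1.6191, γ^t·E[r] = 1.311504, running G = 4.536504
t=3: π = [0.1997, 0.2002, 0.2007, 0.1992, 0.2002], E[r] = 1.5977, γ^t·E[r] = 1.164691, running G = 5.701195
t=4: π = [0.2000, 0.2001, 0.1998, 0.2001, 0.2000], E[r] = 1.6008, γ^t·E[r] = 1.050265, running G = 6.751460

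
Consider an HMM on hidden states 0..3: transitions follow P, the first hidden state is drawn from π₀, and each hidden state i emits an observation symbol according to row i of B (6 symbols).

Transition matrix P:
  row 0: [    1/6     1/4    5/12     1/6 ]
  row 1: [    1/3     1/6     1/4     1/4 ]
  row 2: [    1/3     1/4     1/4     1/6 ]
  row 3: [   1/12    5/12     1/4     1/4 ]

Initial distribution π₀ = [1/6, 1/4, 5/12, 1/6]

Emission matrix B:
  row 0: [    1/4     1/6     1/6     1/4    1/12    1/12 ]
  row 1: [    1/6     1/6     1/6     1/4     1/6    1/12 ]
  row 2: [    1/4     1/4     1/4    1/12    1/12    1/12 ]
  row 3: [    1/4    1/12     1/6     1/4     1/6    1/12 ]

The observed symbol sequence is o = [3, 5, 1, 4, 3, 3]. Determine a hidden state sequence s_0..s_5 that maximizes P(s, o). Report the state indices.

t=0: δ = [4.167e-02, 6.250e-02, 3.472e-02, 4.167e-02]  (obs o_0=3)
t=1: δ = [1.736e-03, 1.447e-03, 1.447e-03, 1.302e-03]  ψ = [1, 3, 0, 1]  (obs o_1=5)
t=2: δ = [8.038e-05, 9.042e-05, 1.808e-04, 3.014e-05]  ψ = [1, 3, 0, 1]  (obs o_2=1)
t=3: δ = [5.023e-06, 7.535e-06, 3.768e-06, 5.023e-06]  ψ = [2, 2, 2, 2]  (obs o_3=4)
t=4: δ = [6.279e-07, 5.233e-07, 1.744e-07, 4.710e-07]  ψ = [1, 3, 0, 1]  (obs o_4=3)
t=5: δ = [4.361e-08, 4.906e-08, 2.180e-08, 3.270e-08]  ψ = [1, 3, 0, 1]  (obs o_5=3)
backtrack: best end state = 1; path = [1, 0, 2, 1, 3, 1]

path = [1, 0, 2, 1, 3, 1]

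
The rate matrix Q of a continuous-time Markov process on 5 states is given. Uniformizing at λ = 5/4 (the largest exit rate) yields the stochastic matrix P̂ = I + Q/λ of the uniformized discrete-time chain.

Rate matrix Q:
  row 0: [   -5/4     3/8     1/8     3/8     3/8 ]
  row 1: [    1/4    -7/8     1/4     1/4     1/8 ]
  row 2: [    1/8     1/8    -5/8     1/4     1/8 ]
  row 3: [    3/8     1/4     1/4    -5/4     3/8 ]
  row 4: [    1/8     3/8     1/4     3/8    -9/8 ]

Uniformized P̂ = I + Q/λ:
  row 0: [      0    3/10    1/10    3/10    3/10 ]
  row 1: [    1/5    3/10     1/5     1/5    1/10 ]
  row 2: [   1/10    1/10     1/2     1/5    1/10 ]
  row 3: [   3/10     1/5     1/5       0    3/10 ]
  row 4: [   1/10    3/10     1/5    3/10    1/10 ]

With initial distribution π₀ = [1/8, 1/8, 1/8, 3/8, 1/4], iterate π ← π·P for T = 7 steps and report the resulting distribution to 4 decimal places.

π = [0.1467, 0.2278, 0.2647, 0.1929, 0.1679]

t=0: π = [0.1250, 0.1250, 0.1250, 0.3750, 0.2500]
t=1: π = [0.1750, 0.2375, 0.2250, 0.1625, 0.2000]
t=2: π = [0.1388, 0.2388, 0.2500, 0.2050, 0.1675]
t=3: π = [0.1510, 0.2295, 0.2611, 0.1896, 0.1688]
t=4: π = [0.1458, 0.2288, 0.2632, 0.1941, 0.1681]
t=5: π = [0.1471, 0.2279, 0.2644, 0.1926, 0.1680]
t=6: π = [0.1466, 0.2279, 0.2646, 0.1930, 0.1679]
t=7: π = [0.1467, 0.2278, 0.2647, 0.1929, 0.1679]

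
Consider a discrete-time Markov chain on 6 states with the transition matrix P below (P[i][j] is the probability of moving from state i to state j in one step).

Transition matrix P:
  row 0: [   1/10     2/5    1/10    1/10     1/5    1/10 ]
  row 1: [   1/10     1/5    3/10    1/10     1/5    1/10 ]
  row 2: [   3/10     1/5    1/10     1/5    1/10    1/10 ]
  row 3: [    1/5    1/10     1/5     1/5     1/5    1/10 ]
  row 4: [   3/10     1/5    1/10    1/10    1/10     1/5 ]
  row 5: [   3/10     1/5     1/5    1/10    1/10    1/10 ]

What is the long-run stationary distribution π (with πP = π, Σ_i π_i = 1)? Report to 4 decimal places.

π = [0.2013, 0.2273, 0.1700, 0.1300, 0.1559, 0.1156]

Balance equations π_j = Σ_i π_i·P[i][j]:
  π_0 = 1/10·π_0 + 1/10·π_1 + 3/10·π_2 + 1/5·π_3 + 3/10·π_4 + 3/10·π_5
  π_1 = 2/5·π_0 + 1/5·π_1 + 1/5·π_2 + 1/10·π_3 + 1/5·π_4 + 1/5·π_5
  π_2 = 1/10·π_0 + 3/10·π_1 + 1/10·π_2 + 1/5·π_3 + 1/10·π_4 + 1/5·π_5
  π_3 = 1/10·π_0 + 1/10·π_1 + 1/5·π_2 + 1/5·π_3 + 1/10·π_4 + 1/10·π_5
  π_4 = 1/5·π_0 + 1/5·π_1 + 1/10·π_2 + 1/5·π_3 + 1/10·π_4 + 1/10·π_5
  normalize: π_0 + π_1 + π_2 + π_3 + π_4 + π_5 = 1
Solving the linear system gives exactly π = [24743/122922, 27935/122922, 1161/6829, 7990/61461, 3193/20487, 2368/20487].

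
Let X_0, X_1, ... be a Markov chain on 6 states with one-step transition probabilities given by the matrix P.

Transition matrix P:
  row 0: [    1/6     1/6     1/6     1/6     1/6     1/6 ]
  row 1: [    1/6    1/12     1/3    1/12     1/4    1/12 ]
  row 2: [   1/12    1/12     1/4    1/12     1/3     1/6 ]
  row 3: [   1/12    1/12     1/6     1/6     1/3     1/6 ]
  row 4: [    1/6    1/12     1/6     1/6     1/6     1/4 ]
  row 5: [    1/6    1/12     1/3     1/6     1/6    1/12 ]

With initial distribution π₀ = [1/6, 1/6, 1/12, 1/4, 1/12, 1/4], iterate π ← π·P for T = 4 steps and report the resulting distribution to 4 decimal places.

t=0: π = [0.1667, 0.1667, 0.0833, 0.2500, 0.0833, 0.2500]
t=1: π = [0.1389, 0.0972, 0.2431, 0.1458, 0.2361, 0.1389]
t=2: π = [0.1343, 0.0949, 0.2263, 0.1383, 0.2396, 0.1667]
t=3: π = [0.1363, 0.0945, 0.2291, 0.1399, 0.2353, 0.1648]
t=4: π = [0.1359, 0.0947, 0.2290, 0.1397, 0.2360, 0.1647]

π = [0.1359, 0.0947, 0.2290, 0.1397, 0.2360, 0.1647]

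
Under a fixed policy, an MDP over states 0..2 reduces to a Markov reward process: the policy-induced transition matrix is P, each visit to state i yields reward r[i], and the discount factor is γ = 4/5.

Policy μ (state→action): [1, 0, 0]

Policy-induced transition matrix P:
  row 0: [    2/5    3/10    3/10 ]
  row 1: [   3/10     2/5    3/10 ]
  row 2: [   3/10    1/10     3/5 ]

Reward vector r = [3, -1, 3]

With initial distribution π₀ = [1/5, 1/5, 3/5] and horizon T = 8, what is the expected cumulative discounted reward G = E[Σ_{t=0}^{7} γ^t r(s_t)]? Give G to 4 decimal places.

G = 8.8430

t=0: π = [0.2000, 0.2000, 0.6000], E[r] = 2.2000, γ^t·E[r] = 2.200000, running G = 2.200000
t=1: π = [0.3200, 0.2000, 0.4800], E[r] = 2.2000, γ^t·E[r] = 1.760000, running G = 3.960000
t=2: π = [0.3320, 0.2240, 0.4440], E[r] = 2.1040, γ^t·E[r] = 1.346560, running G = 5.306560
t=3: π = [0.3332, 0.2336, 0.4332], E[r] = 2.0656, γ^t·E[r] = 1.057587, running G = 6.364147
t=4: π = [0.3333, 0.2367, 0.4300], E[r] = 2.0531, γ^t·E[r] = 0.840958, running G = 7.205105
t=5: π = [0.3333, 0.2377, 0.4290], E[r] = 2.0493, γ^t·E[r] = 0.671508, running G = 7.876613
t=6: π = [0.3333, 0.2380, 0.4287], E[r] = 2.0481, γ^t·E[r] = 0.536902, running G = 8.413515
t=7: π = [0.3333, 0.2381, 0.4286], E[r] = 2.0478, γ^t·E[r] = 0.429448, running G = 8.842963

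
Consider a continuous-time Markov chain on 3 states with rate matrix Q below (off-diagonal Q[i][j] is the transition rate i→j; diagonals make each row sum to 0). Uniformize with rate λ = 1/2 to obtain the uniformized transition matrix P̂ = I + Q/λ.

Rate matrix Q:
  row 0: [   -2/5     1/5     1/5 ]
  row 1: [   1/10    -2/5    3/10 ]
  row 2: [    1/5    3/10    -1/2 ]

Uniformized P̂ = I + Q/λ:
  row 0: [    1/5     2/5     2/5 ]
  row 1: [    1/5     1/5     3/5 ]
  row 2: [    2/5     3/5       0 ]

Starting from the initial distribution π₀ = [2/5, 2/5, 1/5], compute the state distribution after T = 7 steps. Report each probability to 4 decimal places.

π = [0.2679, 0.3895, 0.3426]

t=0: π = [0.4000, 0.4000, 0.2000]
t=1: π = [0.2400, 0.3600, 0.4000]
t=2: π = [0.2800, 0.4080, 0.3120]
t=3: π = [0.2624, 0.3808, 0.3568]
t=4: π = [0.2714, 0.3952, 0.3334]
t=5: π = [0.2667, 0.3876, 0.3457]
t=6: π = [0.2691, 0.3916, 0.3393]
t=7: π = [0.2679, 0.3895, 0.3426]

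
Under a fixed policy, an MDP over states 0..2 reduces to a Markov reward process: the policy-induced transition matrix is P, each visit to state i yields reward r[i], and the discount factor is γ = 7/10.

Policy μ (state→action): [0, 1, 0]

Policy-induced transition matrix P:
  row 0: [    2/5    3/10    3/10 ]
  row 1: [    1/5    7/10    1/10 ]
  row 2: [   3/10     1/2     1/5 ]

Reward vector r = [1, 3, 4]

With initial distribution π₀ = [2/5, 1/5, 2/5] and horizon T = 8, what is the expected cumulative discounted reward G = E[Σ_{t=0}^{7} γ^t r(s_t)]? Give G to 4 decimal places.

t=0: π = [0.4000, 0.2000, 0.4000], E[r] = 2.6000, γ^t·E[r] = 2.600000, running G = 2.600000
t=1: π = [0.3200, 0.4600, 0.2200], E[r] = 2.5800, γ^t·E[r] = 1.806000, running G = 4.406000
t=2: π = [0.2860, 0.5280, 0.1860], E[r] = 2.6140, γ^t·E[r] = 1.280860, running G = 5.686860
t=3: π = [0.2758, 0.5484, 0.1758], E[r] = 2.6242, γ^t·E[r] = 0.900101, running G = 6.586961
t=4: π = [0.2727, 0.5545, 0.1727], E[r] = 2.6273, γ^t·E[r] = 0.630805, running G = 7.217766
t=5: π = [0.2718, 0.5564, 0.1718], E[r] = 2.6282, γ^t·E[r] = 0.441718, running G = 7.659484
t=6: π = [0.2715, 0.5569, 0.1715], E[r] = 2.6285, γ^t·E[r] = 0.309235, running G = 7.968719
t=7: π = [0.2715, 0.5571, 0.1715], E[r] = 2.6285, γ^t·E[r] = 0.216471, running G = 8.185190

G = 8.1852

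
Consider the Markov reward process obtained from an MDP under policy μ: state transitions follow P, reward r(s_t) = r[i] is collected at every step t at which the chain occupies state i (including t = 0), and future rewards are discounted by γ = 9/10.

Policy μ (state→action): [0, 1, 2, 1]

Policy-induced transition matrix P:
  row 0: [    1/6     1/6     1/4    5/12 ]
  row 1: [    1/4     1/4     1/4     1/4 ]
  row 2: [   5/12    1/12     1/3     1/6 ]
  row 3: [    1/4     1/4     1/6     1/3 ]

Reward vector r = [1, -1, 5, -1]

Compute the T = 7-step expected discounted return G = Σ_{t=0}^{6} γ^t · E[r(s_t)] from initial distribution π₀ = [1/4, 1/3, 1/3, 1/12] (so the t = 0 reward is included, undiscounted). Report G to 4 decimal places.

G = 5.9556

t=0: π = [0.2500, 0.3333, 0.3333, 0.0833], E[r] = 1.5000, γ^t·E[r] = 1.500000, running G = 1.500000
t=1: π = [0.2847, 0.1736, 0.2708, 0.2708], E[r] = 1.1944, γ^t·E[r] = 1.075000, running G = 2.575000
t=2: π = [0.2714, 0.1811, 0.2500, 0.2975], E[r] = 1.0428, γ^t·E[r] = 0.844688, running G = 3.419688
t=3: π = [0.2690, 0.1857, 0.2460, 0.2992], E[r] = 1.0144, γ^t·E[r] = 0.739477, running G = 4.159164
t=4: π = [0.2686, 0.1866, 0.2456, 0.2993], E[r] = 1.0106, γ^t·E[r] = 0.663056, running G = 4.822220
t=5: π = [0.2685, 0.1867, 0.2455, 0.2992], E[r] = 1.0102, γ^t·E[r] = 0.596539, running G = 5.418758
t=6: π = [0.2685, 0.1867, 0.2455, 0.2992], E[r] = 1.0102, γ^t·E[r] = 0.536876, running G = 5.955634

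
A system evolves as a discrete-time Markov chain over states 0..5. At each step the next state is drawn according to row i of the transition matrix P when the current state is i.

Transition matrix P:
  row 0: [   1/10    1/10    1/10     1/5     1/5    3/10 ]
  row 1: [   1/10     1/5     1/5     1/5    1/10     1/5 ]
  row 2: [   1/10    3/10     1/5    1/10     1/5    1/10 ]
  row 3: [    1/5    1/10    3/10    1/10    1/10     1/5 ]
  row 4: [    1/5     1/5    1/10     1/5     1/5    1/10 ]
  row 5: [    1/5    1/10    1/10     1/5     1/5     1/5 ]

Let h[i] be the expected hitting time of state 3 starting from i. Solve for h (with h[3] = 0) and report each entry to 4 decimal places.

h = [5.3445, 5.4114, 5.9532, 0.0000, 5.3512, 5.3445]

First-step conditioning: h[3] = 0; for i ≠ 3, h[i] = 1 + Σ_k P[i][k]·h[k].
  h[0] = 1 + 1/10·h[0] + 1/10·h[1] + 1/10·h[2] + 1/5·h[4] + 3/10·h[5]
  h[1] = 1 + 1/10·h[0] + 1/5·h[1] + 1/5·h[2] + 1/10·h[4] + 1/5·h[5]
  h[2] = 1 + 1/10·h[0] + 3/10·h[1] + 1/5·h[2] + 1/5·h[4] + 1/10·h[5]
  h[4] = 1 + 1/5·h[0] + 1/5·h[1] + 1/10·h[2] + 1/5·h[4] + 1/10·h[5]
  h[5] = 1 + 1/5·h[0] + 1/10·h[1] + 1/10·h[2] + 1/5·h[4] + 1/5·h[5]
Solving the 5×5 linear system over states ≠ 3 gives exactly h = [1598/299, 1618/299, 1780/299, 0, 1600/299, 1598/299] (h[3] = 0 is the target).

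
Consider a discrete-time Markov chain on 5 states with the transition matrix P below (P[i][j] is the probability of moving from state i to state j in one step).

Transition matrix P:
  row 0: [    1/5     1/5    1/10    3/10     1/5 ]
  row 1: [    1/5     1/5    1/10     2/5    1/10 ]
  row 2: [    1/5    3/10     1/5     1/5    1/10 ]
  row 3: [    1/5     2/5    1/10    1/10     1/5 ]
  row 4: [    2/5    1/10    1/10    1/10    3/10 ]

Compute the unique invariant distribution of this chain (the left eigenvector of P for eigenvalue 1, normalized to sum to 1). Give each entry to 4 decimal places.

Balance equations π_j = Σ_i π_i·P[i][j]:
  π_0 = 1/5·π_0 + 1/5·π_1 + 1/5·π_2 + 1/5·π_3 + 2/5·π_4
  π_1 = 1/5·π_0 + 1/5·π_1 + 3/10·π_2 + 2/5·π_3 + 1/10·π_4
  π_2 = 1/10·π_0 + 1/10·π_1 + 1/5·π_2 + 1/10·π_3 + 1/10·π_4
  π_3 = 3/10·π_0 + 2/5·π_1 + 1/5·π_2 + 1/10·π_3 + 1/10·π_4
  normalize: π_0 + π_1 + π_2 + π_3 + π_4 = 1
Solving the linear system gives exactly π = [1114/4707, 1124/4707, 1/9, 361/1569, 863/4707].

π = [0.2367, 0.2388, 0.1111, 0.2301, 0.1833]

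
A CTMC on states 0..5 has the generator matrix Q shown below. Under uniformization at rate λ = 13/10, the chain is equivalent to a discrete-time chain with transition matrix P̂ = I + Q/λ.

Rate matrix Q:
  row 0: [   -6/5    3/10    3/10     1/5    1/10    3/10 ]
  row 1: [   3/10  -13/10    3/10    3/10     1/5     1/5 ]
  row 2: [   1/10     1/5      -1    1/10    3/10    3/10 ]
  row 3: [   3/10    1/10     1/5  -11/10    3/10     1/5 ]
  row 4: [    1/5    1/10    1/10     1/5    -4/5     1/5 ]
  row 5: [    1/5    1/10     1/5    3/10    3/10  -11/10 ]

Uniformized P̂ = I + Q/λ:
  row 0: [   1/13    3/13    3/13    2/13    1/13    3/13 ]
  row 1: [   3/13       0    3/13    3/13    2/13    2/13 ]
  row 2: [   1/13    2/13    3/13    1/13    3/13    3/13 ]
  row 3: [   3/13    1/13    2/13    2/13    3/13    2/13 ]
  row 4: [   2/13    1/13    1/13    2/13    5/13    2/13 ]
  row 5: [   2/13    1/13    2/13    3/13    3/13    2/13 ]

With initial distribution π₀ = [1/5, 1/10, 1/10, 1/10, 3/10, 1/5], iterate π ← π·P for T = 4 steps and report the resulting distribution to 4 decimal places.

t=0: π = [0.2000, 0.1000, 0.1000, 0.1000, 0.3000, 0.2000]
t=1: π = [0.1462, 0.1077, 0.1615, 0.1692, 0.2385, 0.1769]
t=2: π = [0.1515, 0.1036, 0.1675, 0.1633, 0.2367, 0.1775]
t=3: π = [0.1498, 0.1051, 0.1681, 0.1626, 0.2359, 0.1784]
t=4: π = [0.1500, 0.1048, 0.1682, 0.1627, 0.2359, 0.1783]

π = [0.1500, 0.1048, 0.1682, 0.1627, 0.2359, 0.1783]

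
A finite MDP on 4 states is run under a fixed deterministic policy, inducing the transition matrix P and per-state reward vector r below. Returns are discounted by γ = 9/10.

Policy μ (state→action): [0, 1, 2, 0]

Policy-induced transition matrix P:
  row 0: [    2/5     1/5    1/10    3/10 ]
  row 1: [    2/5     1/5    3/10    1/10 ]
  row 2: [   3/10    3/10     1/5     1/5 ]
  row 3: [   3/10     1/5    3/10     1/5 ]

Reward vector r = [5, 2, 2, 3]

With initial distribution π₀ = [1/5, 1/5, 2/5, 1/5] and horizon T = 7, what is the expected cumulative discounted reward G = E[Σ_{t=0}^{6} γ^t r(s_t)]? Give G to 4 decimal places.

t=0: π = [0.2000, 0.2000, 0.4000, 0.2000], E[r] = 2.8000, γ^t·E[r] = 2.800000, running G = 2.800000
t=1: π = [0.3400, 0.2400, 0.2200, 0.2000], E[r] = 3.2200, γ^t·E[r] = 2.898000, running G = 5.698000
t=2: π = [0.3580, 0.2220, 0.2100, 0.2100], E[r] = 3.2840, γ^t·E[r] = 2.660040, running G = 8.358040
t=3: π = [0.3580, 0.2210, 0.2074, 0.2136], E[r] = 3.2876, γ^t·E[r] = 2.396660, running G = 10.754700
t=4: π = [0.3579, 0.2207, 0.2077, 0.2137], E[r] = 3.2874, γ^t·E[r] = 2.156863, running G = 12.911564
t=5: π = [0.3579, 0.2208, 0.2077, 0.2137], E[r] = 3.2873, γ^t·E[r] = 1.941123, running G = 14.852686
t=6: π = [0.3579, 0.2208, 0.2077, 0.2137], E[r] = 3.2873, γ^t·E[r] = 1.747005, running G = 16.599691

G = 16.5997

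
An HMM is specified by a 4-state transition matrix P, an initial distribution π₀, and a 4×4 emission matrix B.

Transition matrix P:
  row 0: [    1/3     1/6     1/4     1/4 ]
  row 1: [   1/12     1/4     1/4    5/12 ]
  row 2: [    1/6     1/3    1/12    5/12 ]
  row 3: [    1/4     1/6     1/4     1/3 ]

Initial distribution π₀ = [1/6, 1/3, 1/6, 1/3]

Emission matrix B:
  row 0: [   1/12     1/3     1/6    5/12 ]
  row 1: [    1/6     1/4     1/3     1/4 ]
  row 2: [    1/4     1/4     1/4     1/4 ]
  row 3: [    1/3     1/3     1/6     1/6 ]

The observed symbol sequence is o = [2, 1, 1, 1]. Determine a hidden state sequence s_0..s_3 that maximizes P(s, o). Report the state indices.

path = [1, 3, 3, 3]

t=0: δ = [2.778e-02, 1.111e-01, 4.167e-02, 5.556e-02]  (obs o_0=2)
t=1: δ = [4.630e-03, 6.944e-03, 6.944e-03, 1.543e-02]  ψ = [3, 1, 1, 1]  (obs o_1=1)
t=2: δ = [1.286e-03, 6.430e-04, 9.645e-04, 1.715e-03]  ψ = [3, 3, 3, 3]  (obs o_2=1)
t=3: δ = [1.429e-04, 8.038e-05, 1.072e-04, 1.905e-04]  ψ = [0, 2, 3, 3]  (obs o_3=1)
backtrack: best end state = 3; path = [1, 3, 3, 3]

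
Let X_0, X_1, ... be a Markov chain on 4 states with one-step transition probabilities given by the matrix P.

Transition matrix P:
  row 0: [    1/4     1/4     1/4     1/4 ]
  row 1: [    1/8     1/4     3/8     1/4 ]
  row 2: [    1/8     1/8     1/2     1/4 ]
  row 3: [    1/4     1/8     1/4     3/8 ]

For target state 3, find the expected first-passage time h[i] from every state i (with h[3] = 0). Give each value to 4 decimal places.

First-step conditioning: h[3] = 0; for i ≠ 3, h[i] = 1 + Σ_k P[i][k]·h[k].
  h[0] = 1 + 1/4·h[0] + 1/4·h[1] + 1/4·h[2]
  h[1] = 1 + 1/8·h[0] + 1/4·h[1] + 3/8·h[2]
  h[2] = 1 + 1/8·h[0] + 1/8·h[1] + 1/2·h[2]
Solving the 3×3 linear system over states ≠ 3 gives exactly h = [4, 4, 4, 0] (h[3] = 0 is the target).

h = [4.0000, 4.0000, 4.0000, 0.0000]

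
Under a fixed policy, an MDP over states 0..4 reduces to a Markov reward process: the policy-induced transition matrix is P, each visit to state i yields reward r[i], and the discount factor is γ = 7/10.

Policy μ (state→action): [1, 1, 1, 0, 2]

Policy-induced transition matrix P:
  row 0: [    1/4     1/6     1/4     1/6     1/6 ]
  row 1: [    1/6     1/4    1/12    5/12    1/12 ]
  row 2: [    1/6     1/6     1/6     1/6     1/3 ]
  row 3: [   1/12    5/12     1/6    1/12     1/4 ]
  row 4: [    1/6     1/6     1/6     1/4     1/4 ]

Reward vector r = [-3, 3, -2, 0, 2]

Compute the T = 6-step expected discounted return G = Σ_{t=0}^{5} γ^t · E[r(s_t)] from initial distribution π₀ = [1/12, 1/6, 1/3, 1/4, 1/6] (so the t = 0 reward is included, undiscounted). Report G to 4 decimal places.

t=0: π = [0.0833, 0.1667, 0.3333, 0.2500, 0.1667], E[r] = -0.0833, γ^t·E[r] = -0.083333, running G = -0.083333
t=1: π = [0.1528, 0.2431, 0.1597, 0.2014, 0.2431], E[r] = 0.4375, γ^t·E[r] = 0.306250, running G = 0.222917
t=2: π = [0.1626, 0.2373, 0.1591, 0.2309, 0.2101], E[r] = 0.3258, γ^t·E[r] = 0.159647, running G = 0.382564
t=3: π = [0.1610, 0.2442, 0.1604, 0.2242, 0.2102], E[r] = 0.3490, γ^t·E[r] = 0.119709, running G = 0.502273
t=4: π = [0.1614, 0.2431, 0.1597, 0.2265, 0.2093], E[r] = 0.3441, γ^t·E[r] = 0.082618, running G = 0.584891
t=5: π = [0.1612, 0.2436, 0.1599, 0.2260, 0.2093], E[r] = 0.3459, γ^t·E[r] = 0.058141, running G = 0.643032

G = 0.6430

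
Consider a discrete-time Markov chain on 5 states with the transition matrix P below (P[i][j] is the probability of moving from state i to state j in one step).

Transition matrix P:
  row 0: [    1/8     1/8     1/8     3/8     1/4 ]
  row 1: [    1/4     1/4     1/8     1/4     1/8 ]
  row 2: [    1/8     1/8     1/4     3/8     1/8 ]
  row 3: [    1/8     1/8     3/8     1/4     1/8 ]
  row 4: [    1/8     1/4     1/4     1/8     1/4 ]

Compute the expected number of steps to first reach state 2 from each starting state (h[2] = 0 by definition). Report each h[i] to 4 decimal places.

h = [4.6058, 4.7908, 0.0000, 3.6162, 4.3006]

First-step conditioning: h[2] = 0; for i ≠ 2, h[i] = 1 + Σ_k P[i][k]·h[k].
  h[0] = 1 + 1/8·h[0] + 1/8·h[1] + 3/8·h[3] + 1/4·h[4]
  h[1] = 1 + 1/4·h[0] + 1/4·h[1] + 1/4·h[3] + 1/8·h[4]
  h[3] = 1 + 1/8·h[0] + 1/8·h[1] + 1/4·h[3] + 1/8·h[4]
  h[4] = 1 + 1/8·h[0] + 1/4·h[1] + 1/8·h[3] + 1/4·h[4]
Solving the 4×4 linear system over states ≠ 2 gives exactly h = [3984/865, 4144/865, 0, 3128/865, 744/173] (h[2] = 0 is the target).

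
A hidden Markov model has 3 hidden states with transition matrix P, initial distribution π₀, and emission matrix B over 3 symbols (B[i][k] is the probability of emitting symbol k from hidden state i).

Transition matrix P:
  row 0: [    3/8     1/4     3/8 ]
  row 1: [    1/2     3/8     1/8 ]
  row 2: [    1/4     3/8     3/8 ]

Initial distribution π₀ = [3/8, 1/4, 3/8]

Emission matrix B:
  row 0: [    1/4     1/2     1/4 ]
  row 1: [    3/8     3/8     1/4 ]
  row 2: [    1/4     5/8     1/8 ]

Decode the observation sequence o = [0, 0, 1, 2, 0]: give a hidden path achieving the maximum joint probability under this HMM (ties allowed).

t=0: δ = [9.375e-02, 9.375e-02, 9.375e-02]  (obs o_0=0)
t=1: δ = [1.172e-02, 1.318e-02, 8.789e-03]  ψ = [1, 1, 0]  (obs o_1=0)
t=2: δ = [3.296e-03, 1.854e-03, 2.747e-03]  ψ = [1, 1, 0]  (obs o_2=1)
t=3: δ = [3.090e-04, 2.575e-04, 1.545e-04]  ψ = [0, 2, 0]  (obs o_3=2)
t=4: δ = [3.219e-05, 3.621e-05, 2.897e-05]  ψ = [1, 1, 0]  (obs o_4=0)
backtrack: best end state = 1; path = [1, 0, 2, 1, 1]

path = [1, 0, 2, 1, 1]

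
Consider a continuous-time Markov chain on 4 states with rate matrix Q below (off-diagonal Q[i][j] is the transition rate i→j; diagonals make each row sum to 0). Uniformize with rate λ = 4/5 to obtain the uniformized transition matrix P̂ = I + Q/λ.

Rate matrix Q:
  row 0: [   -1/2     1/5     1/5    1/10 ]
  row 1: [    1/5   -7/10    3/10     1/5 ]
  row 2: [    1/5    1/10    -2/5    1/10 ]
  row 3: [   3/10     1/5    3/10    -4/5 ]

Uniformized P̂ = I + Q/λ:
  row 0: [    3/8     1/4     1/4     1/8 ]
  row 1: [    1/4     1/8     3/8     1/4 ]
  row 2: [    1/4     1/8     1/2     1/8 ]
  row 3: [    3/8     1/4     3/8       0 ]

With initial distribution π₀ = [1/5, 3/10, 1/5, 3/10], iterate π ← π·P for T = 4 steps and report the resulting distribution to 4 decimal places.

t=0: π = [0.2000, 0.3000, 0.2000, 0.3000]
t=1: π = [0.3125, 0.1875, 0.3750, 0.1250]
t=2: π = [0.3047, 0.1797, 0.3828, 0.1328]
t=3: π = [0.3047, 0.1797, 0.3848, 0.1309]
t=4: π = [0.3044, 0.1794, 0.3850, 0.1311]

π = [0.3044, 0.1794, 0.3850, 0.1311]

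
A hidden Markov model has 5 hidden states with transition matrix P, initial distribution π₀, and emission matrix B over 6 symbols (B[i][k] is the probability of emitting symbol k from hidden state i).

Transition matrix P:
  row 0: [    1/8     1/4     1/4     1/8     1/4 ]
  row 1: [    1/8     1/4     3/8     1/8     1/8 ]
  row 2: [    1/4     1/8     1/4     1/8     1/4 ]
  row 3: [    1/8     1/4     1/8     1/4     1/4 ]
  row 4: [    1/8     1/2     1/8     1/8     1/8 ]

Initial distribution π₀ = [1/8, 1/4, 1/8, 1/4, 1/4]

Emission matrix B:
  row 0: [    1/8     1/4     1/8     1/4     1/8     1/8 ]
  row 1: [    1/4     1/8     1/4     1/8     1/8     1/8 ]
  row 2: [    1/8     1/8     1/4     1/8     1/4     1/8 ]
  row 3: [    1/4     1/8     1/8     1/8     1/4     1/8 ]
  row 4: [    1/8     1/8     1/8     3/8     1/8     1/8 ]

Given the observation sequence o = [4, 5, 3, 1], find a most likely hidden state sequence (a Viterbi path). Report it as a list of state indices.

t=0: δ = [1.562e-02, 3.125e-02, 3.125e-02, 6.250e-02, 3.125e-02]  (obs o_0=4)
t=1: δ = [9.766e-04, 1.953e-03, 1.465e-03, 1.953e-03, 1.953e-03]  ψ = [2, 3, 1, 3, 3]  (obs o_1=5)
t=2: δ = [9.155e-05, 1.221e-04, 9.155e-05, 6.104e-05, 1.831e-04]  ψ = [2, 4, 1, 3, 3]  (obs o_2=3)
t=3: δ = [5.722e-06, 1.144e-05, 5.722e-06, 2.861e-06, 2.861e-06]  ψ = [2, 4, 1, 4, 0]  (obs o_3=1)
backtrack: best end state = 1; path = [3, 3, 4, 1]

path = [3, 3, 4, 1]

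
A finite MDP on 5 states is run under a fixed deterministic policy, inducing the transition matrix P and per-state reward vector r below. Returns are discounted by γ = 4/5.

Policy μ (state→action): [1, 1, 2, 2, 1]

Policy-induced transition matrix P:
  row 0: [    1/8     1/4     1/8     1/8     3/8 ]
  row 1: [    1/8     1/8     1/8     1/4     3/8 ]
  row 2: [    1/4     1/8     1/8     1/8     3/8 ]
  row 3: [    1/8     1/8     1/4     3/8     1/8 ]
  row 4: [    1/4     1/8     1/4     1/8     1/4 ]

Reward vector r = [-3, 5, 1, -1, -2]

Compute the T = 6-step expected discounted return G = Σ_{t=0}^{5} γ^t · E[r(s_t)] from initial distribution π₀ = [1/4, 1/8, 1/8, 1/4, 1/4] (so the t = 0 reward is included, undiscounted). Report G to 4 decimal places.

G = -1.7603

t=0: π = [0.2500, 0.1250, 0.1250, 0.2500, 0.2500], E[r] = -0.7500, γ^t·E[r] = -0.750000, running G = -0.750000
t=1: π = [0.1719, 0.1563, 0.1875, 0.2031, 0.2813], E[r] = -0.3125, γ^t·E[r] = -0.250000, running G = -1.000000
t=2: π = [0.1836, 0.1465, 0.1855, 0.1953, 0.2891], E[r] = -0.4063, γ^t·E[r] = -0.260000, running G = -1.260000
t=3: π = [0.1843, 0.1479, 0.1855, 0.1921, 0.2900], E[r] = -0.3999, γ^t·E[r] = -0.204750, running G = -1.464750
t=4: π = [0.1844, 0.1480, 0.1853, 0.1915, 0.2907], E[r] = -0.4008, γ^t·E[r] = -0.164175, running G = -1.628925
t=5: π = [0.1845, 0.1481, 0.1853, 0.1914, 0.2908], E[r] = -0.4009, γ^t·E[r] = -0.131360, running G = -1.760285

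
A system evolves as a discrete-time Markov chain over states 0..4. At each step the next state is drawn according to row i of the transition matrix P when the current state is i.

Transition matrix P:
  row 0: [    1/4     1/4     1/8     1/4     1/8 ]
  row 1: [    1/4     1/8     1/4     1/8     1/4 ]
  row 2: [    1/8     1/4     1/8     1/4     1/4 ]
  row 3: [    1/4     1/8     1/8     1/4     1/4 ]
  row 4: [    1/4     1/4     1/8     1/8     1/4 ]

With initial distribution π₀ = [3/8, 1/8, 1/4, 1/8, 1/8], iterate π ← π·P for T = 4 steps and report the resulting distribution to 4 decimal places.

π = [0.2313, 0.2002, 0.1501, 0.1973, 0.2211]

t=0: π = [0.3750, 0.1250, 0.2500, 0.1250, 0.1250]
t=1: π = [0.2188, 0.2188, 0.1406, 0.2188, 0.2031]
t=2: π = [0.2324, 0.1953, 0.1523, 0.1973, 0.2227]
t=3: π = [0.2310, 0.2009, 0.1494, 0.1978, 0.2209]
t=4: π = [0.2313, 0.2002, 0.1501, 0.1973, 0.2211]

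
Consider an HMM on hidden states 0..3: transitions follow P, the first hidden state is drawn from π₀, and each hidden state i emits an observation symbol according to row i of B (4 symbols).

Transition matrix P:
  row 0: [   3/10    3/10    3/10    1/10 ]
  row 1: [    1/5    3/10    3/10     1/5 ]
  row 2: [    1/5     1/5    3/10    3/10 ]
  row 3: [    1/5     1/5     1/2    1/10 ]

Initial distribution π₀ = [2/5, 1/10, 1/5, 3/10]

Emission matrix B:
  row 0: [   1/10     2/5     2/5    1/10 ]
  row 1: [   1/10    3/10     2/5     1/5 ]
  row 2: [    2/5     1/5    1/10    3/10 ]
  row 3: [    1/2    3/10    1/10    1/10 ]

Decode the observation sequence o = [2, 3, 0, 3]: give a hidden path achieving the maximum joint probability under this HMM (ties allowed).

path = [0, 2, 3, 2]

t=0: δ = [1.600e-01, 4.000e-02, 2.000e-02, 3.000e-02]  (obs o_0=2)
t=1: δ = [4.800e-03, 9.600e-03, 1.440e-02, 1.600e-03]  ψ = [0, 0, 0, 0]  (obs o_1=3)
t=2: δ = [2.880e-04, 2.880e-04, 1.728e-03, 2.160e-03]  ψ = [2, 1, 2, 2]  (obs o_2=0)
t=3: δ = [4.320e-05, 8.640e-05, 3.240e-04, 5.184e-05]  ψ = [3, 3, 3, 2]  (obs o_3=3)
backtrack: best end state = 2; path = [0, 2, 3, 2]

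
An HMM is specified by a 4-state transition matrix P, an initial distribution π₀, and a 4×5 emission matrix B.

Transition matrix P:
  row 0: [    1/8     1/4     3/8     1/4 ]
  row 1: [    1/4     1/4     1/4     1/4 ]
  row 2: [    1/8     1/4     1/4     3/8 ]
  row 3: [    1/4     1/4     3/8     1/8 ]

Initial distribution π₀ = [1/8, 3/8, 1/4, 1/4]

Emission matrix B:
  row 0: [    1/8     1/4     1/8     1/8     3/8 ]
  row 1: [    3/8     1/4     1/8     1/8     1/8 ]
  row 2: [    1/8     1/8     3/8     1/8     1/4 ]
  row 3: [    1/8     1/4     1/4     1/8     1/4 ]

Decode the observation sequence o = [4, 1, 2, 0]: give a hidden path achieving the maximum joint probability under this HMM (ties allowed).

t=0: δ = [4.688e-02, 4.688e-02, 6.250e-02, 6.250e-02]  (obs o_0=4)
t=1: δ = [3.906e-03, 3.906e-03, 2.930e-03, 5.859e-03]  ψ = [3, 2, 3, 2]  (obs o_1=1)
t=2: δ = [1.831e-04, 1.831e-04, 8.240e-04, 2.747e-04]  ψ = [3, 3, 3, 2]  (obs o_2=2)
t=3: δ = [1.287e-05, 7.725e-05, 2.575e-05, 3.862e-05]  ψ = [2, 2, 2, 2]  (obs o_3=0)
backtrack: best end state = 1; path = [2, 3, 2, 1]

path = [2, 3, 2, 1]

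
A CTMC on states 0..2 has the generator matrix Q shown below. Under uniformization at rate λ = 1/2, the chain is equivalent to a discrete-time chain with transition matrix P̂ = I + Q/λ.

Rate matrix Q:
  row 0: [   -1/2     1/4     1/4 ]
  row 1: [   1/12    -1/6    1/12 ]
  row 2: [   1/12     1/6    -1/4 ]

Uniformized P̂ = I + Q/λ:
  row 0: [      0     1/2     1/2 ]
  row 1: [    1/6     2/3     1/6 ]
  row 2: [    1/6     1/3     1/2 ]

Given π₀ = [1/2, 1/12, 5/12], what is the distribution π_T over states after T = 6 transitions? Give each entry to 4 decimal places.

t=0: π = [0.5000, 0.0833, 0.4167]
t=1: π = [0.0833, 0.4444, 0.4722]
t=2: π = [0.1528, 0.4954, 0.3519]
t=3: π = [0.1412, 0.5239, 0.3349]
t=4: π = [0.1431, 0.5315, 0.3254]
t=5: π = [0.1428, 0.5344, 0.3228]
t=6: π = [0.1429, 0.5353, 0.3219]

π = [0.1429, 0.5353, 0.3219]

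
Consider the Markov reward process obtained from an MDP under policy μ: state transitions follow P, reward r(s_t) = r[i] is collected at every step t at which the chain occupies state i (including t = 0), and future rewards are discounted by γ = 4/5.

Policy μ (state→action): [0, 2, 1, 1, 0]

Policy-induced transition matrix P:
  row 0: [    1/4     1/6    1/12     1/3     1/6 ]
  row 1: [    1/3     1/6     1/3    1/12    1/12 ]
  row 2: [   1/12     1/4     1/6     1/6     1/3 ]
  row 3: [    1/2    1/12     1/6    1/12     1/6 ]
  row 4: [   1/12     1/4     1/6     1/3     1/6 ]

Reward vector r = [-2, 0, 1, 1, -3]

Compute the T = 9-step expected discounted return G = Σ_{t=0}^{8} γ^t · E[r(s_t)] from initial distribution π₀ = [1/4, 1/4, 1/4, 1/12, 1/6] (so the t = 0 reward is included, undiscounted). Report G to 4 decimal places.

t=0: π = [0.2500, 0.2500, 0.2500, 0.0833, 0.1667], E[r] = -0.6667, γ^t·E[r] = -0.666667, running G = -0.666667
t=1: π = [0.2222, 0.1944, 0.1875, 0.2083, 0.1875], E[r] = -0.6111, γ^t·E[r] = -0.488889, running G = -1.155556
t=2: π = [0.2558, 0.1806, 0.1806, 0.2014, 0.1817], E[r] = -0.6748, γ^t·E[r] = -0.431852, running G = -1.587407
t=3: π = [0.2550, 0.1801, 0.1754, 0.2078, 0.1817], E[r] = -0.6720, γ^t·E[r] = -0.344049, running G = -1.931457
t=4: π = [0.2574, 0.1791, 0.1754, 0.2071, 0.1809], E[r] = -0.6750, γ^t·E[r] = -0.276471, running G = -2.207928
t=5: π = [0.2573, 0.1791, 0.1751, 0.2075, 0.1810], E[r] = -0.6750, γ^t·E[r] = -0.221177, running G = -2.429105
t=6: π = [0.2575, 0.1790, 0.1751, 0.2075, 0.1809], E[r] = -0.6751, γ^t·E[r] = -0.176979, running G = -2.606084
t=7: π = [0.2575, 0.1790, 0.1751, 0.2075, 0.1809], E[r] = -0.6751, γ^t·E[r] = -0.141585, running G = -2.747669
t=8: π = [0.2575, 0.1790, 0.1751, 0.2075, 0.1809], E[r] = -0.6751, γ^t·E[r] = -0.113269, running G = -2.860938

G = -2.8609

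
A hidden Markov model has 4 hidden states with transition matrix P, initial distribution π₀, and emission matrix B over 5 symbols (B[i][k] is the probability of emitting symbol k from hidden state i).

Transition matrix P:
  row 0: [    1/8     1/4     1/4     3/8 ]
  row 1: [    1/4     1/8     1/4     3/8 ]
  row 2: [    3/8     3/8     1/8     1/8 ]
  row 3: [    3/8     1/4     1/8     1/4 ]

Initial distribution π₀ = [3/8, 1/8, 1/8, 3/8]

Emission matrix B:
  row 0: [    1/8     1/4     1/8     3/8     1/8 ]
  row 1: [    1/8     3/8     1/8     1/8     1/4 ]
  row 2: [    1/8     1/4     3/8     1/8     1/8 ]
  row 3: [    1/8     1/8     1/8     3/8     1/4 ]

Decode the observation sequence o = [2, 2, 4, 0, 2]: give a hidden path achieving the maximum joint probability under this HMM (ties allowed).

path = [0, 2, 1, 0, 2]

t=0: δ = [4.688e-02, 1.562e-02, 4.688e-02, 4.688e-02]  (obs o_0=2)
t=1: δ = [2.197e-03, 2.197e-03, 4.395e-03, 2.197e-03]  ψ = [2, 2, 0, 0]  (obs o_1=2)
t=2: δ = [2.060e-04, 4.120e-04, 6.866e-05, 2.060e-04]  ψ = [2, 2, 0, 0]  (obs o_2=4)
t=3: δ = [1.287e-05, 6.437e-06, 1.287e-05, 1.931e-05]  ψ = [1, 0, 1, 1]  (obs o_3=0)
t=4: δ = [9.052e-07, 6.035e-07, 1.207e-06, 6.035e-07]  ψ = [3, 2, 0, 0]  (obs o_4=2)
backtrack: best end state = 2; path = [0, 2, 1, 0, 2]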